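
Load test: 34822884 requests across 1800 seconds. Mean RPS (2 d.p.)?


Formula: throughput = requests / seconds
throughput = 34822884 / 1800
throughput = 19346.05 requests/second

19346.05 requests/second


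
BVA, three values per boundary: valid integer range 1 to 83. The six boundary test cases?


Range: [1, 83]
Boundaries: just below min, min, min+1, max-1, max, just above max
Values: [0, 1, 2, 82, 83, 84]

[0, 1, 2, 82, 83, 84]


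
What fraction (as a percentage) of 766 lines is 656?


Coverage = covered / total * 100
Coverage = 656 / 766 * 100
Coverage = 85.64%

85.64%


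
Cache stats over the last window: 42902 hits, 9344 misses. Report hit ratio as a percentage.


Formula: hit rate = hits / (hits + misses) * 100
hit rate = 42902 / (42902 + 9344) * 100
hit rate = 42902 / 52246 * 100
hit rate = 82.12%

82.12%


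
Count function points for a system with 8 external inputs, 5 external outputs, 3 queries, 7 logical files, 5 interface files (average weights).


UFP = EI*4 + EO*5 + EQ*4 + ILF*10 + EIF*7
UFP = 8*4 + 5*5 + 3*4 + 7*10 + 5*7
UFP = 32 + 25 + 12 + 70 + 35
UFP = 174

174


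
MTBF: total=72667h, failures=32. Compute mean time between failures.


Formula: MTBF = Total operating time / Number of failures
MTBF = 72667 / 32
MTBF = 2270.84 hours

2270.84 hours


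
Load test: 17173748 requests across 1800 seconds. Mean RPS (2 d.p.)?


Formula: throughput = requests / seconds
throughput = 17173748 / 1800
throughput = 9540.97 requests/second

9540.97 requests/second


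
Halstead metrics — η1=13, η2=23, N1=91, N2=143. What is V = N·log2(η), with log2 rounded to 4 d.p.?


Formula: V = N * log2(η), where N = N1 + N2 and η = η1 + η2
η = 13 + 23 = 36
N = 91 + 143 = 234
log2(36) ≈ 5.1699
V = 234 * 5.1699 = 1209.76

1209.76


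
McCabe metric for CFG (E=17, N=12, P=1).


Formula: V(G) = E - N + 2P
V(G) = 17 - 12 + 2*1
V(G) = 5 + 2
V(G) = 7

7


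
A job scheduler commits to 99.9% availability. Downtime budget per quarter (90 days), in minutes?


Formula: allowed downtime = period * (100 - SLA) / 100
Period (quarter (90 days)) = 129600 minutes
Unavailability fraction = (100 - 99.9) / 100
Allowed downtime = 129600 * (100 - 99.9) / 100
Allowed downtime = 129.6 minutes

129.6 minutes


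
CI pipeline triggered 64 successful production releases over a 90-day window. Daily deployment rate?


Formula: deployments per day = releases / days
= 64 / 90
= 0.711 deploys/day
(equivalently, 4.98 deploys/week)

0.711 deploys/day


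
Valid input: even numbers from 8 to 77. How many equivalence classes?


Constraint: even integers in [8, 77]
Class 1: x < 8 — out-of-range invalid
Class 2: x in [8,77] but odd — wrong type invalid
Class 3: x in [8,77] and even — valid
Class 4: x > 77 — out-of-range invalid
Total equivalence classes: 4

4 equivalence classes


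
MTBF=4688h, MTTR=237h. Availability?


Availability = MTBF / (MTBF + MTTR)
Availability = 4688 / (4688 + 237)
Availability = 4688 / 4925
Availability = 95.1878%

95.1878%


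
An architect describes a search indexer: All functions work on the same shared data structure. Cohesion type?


Reasoning: Functions share data
Type: Communicational cohesion

Communicational cohesion


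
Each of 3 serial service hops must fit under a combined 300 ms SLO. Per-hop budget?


Formula: per_stage = total_budget / stages
per_stage = 300 / 3
per_stage = 100.0 ms

100.0 ms


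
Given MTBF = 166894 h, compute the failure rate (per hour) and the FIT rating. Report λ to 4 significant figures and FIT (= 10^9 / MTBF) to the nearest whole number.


Formula: λ = 1 / MTBF; FIT = λ × 1e9 = 1e9 / MTBF
λ = 1 / 166894 ≈ 5.992e-06 failures/hour
FIT = 1e9 / 166894 ≈ 5992 failures per 1e9 hours (nearest whole number)

λ = 5.992e-06 /h, FIT = 5992


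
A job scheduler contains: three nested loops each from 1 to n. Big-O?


Reasoning: three levels of nesting over n
Complexity: O(n^3)

O(n^3)


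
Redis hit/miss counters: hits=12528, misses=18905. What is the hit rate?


Formula: hit rate = hits / (hits + misses) * 100
hit rate = 12528 / (12528 + 18905) * 100
hit rate = 12528 / 31433 * 100
hit rate = 39.86%

39.86%


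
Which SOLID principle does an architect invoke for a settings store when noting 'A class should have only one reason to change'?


This describes the Single Responsibility Principle (SRP)

Single Responsibility Principle (SRP)


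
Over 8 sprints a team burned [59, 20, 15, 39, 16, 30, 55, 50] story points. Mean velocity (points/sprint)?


Formula: Avg velocity = Total points / Number of sprints
Points: [59, 20, 15, 39, 16, 30, 55, 50]
Sum = 59 + 20 + 15 + 39 + 16 + 30 + 55 + 50 = 284
Avg velocity = 284 / 8 = 35.5 points/sprint

35.5 points/sprint


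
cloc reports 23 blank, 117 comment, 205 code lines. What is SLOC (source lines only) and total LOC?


Total LOC = blank + comment + code
Total LOC = 23 + 117 + 205 = 345
SLOC (source only) = code = 205

Total LOC: 345, SLOC: 205


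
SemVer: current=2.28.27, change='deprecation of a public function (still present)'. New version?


Current: 2.28.27
Change category: 'deprecation of a public function (still present)' → minor bump
SemVer rule: minor bump → increment MINOR, reset PATCH to 0 (MAJOR unchanged)
New: 2.29.0

2.29.0


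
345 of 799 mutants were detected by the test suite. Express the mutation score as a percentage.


Mutation score = killed / total * 100
Mutation score = 345 / 799 * 100
Mutation score = 43.18%

43.18%


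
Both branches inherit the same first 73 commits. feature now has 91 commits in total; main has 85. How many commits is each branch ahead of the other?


Common ancestor: commit #73
feature commits after divergence: 91 - 73 = 18
main commits after divergence: 85 - 73 = 12
feature is 18 commits ahead of main
main is 12 commits ahead of feature

feature ahead: 18, main ahead: 12


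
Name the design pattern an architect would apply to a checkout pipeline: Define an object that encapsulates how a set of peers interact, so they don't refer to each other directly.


This matches the Mediator pattern

Mediator


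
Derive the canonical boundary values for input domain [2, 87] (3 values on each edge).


Range: [2, 87]
Boundaries: just below min, min, min+1, max-1, max, just above max
Values: [1, 2, 3, 86, 87, 88]

[1, 2, 3, 86, 87, 88]


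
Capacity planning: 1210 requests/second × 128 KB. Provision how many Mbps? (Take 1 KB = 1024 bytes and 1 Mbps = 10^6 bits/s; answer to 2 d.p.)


Formula: Mbps = payload_bytes * RPS * 8 / 1e6
Payload per request = 128 KB = 128 * 1024 = 131072 bytes
Total bytes/sec = 131072 * 1210 = 158597120
Total bits/sec = 158597120 * 8 = 1268776960
Mbps = 1268776960 / 1e6 = 1268.78

1268.78 Mbps


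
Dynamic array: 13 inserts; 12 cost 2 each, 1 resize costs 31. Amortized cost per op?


Formula: Amortized cost = Total cost / Operations
Total cost = (12 * 2) + (1 * 31)
Total cost = 24 + 31 = 55
Amortized = 55 / 13 = 4.2308

4.2308


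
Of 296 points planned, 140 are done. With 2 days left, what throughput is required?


Formula: Required rate = Remaining points / Days left
Remaining = 296 - 140 = 156 points
Required rate = 156 / 2 = 78.0 points/day

78.0 points/day


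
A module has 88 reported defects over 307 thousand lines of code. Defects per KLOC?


Defect density = defects / KLOC
Defect density = 88 / 307
Defect density = 0.287 defects/KLOC

0.287 defects/KLOC


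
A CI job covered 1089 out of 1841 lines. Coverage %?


Coverage = covered / total * 100
Coverage = 1089 / 1841 * 100
Coverage = 59.15%

59.15%


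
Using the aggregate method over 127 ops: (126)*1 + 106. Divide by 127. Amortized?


Formula: Amortized cost = Total cost / Operations
Total cost = (126 * 1) + (1 * 106)
Total cost = 126 + 106 = 232
Amortized = 232 / 127 = 1.8268

1.8268


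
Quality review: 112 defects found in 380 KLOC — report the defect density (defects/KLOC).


Defect density = defects / KLOC
Defect density = 112 / 380
Defect density = 0.295 defects/KLOC

0.295 defects/KLOC


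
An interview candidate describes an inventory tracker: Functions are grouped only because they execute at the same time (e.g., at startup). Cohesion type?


Reasoning: Related by timing only
Type: Temporal cohesion

Temporal cohesion


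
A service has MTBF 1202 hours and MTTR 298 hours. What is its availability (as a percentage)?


Availability = MTBF / (MTBF + MTTR)
Availability = 1202 / (1202 + 298)
Availability = 1202 / 1500
Availability = 80.1333%

80.1333%


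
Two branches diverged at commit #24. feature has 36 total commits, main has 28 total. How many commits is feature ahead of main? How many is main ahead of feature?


Common ancestor: commit #24
feature commits after divergence: 36 - 24 = 12
main commits after divergence: 28 - 24 = 4
feature is 12 commits ahead of main
main is 4 commits ahead of feature

feature ahead: 12, main ahead: 4


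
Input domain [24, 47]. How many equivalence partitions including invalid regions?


Valid range: [24, 47]
Class 1: x < 24 — invalid
Class 2: 24 ≤ x ≤ 47 — valid
Class 3: x > 47 — invalid
Total equivalence classes: 3

3 equivalence classes


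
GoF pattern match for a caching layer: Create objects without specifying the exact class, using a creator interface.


This matches the Factory Method pattern

Factory Method


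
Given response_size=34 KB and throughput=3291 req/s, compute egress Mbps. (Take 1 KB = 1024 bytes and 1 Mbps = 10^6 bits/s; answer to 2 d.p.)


Formula: Mbps = payload_bytes * RPS * 8 / 1e6
Payload per request = 34 KB = 34 * 1024 = 34816 bytes
Total bytes/sec = 34816 * 3291 = 114579456
Total bits/sec = 114579456 * 8 = 916635648
Mbps = 916635648 / 1e6 = 916.64

916.64 Mbps


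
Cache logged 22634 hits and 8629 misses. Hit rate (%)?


Formula: hit rate = hits / (hits + misses) * 100
hit rate = 22634 / (22634 + 8629) * 100
hit rate = 22634 / 31263 * 100
hit rate = 72.4%

72.4%


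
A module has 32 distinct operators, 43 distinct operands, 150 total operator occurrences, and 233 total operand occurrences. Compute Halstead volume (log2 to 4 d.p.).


Formula: V = N * log2(η), where N = N1 + N2 and η = η1 + η2
η = 32 + 43 = 75
N = 150 + 233 = 383
log2(75) ≈ 6.2288
V = 383 * 6.2288 = 2385.63

2385.63


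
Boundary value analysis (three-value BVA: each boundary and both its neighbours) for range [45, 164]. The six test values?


Range: [45, 164]
Boundaries: just below min, min, min+1, max-1, max, just above max
Values: [44, 45, 46, 163, 164, 165]

[44, 45, 46, 163, 164, 165]


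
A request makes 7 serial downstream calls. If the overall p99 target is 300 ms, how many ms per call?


Formula: per_stage = total_budget / stages
per_stage = 300 / 7
per_stage = 42.86 ms

42.86 ms


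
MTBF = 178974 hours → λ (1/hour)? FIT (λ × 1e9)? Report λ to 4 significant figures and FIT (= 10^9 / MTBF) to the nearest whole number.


Formula: λ = 1 / MTBF; FIT = λ × 1e9 = 1e9 / MTBF
λ = 1 / 178974 ≈ 5.587e-06 failures/hour
FIT = 1e9 / 178974 ≈ 5587 failures per 1e9 hours (nearest whole number)

λ = 5.587e-06 /h, FIT = 5587


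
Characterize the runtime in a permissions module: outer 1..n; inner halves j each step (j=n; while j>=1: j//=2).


Reasoning: n times log n
Complexity: O(n log n)

O(n log n)


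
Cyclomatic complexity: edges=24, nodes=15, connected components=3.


Formula: V(G) = E - N + 2P
V(G) = 24 - 15 + 2*3
V(G) = 9 + 6
V(G) = 15

15


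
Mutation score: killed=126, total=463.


Mutation score = killed / total * 100
Mutation score = 126 / 463 * 100
Mutation score = 27.21%

27.21%


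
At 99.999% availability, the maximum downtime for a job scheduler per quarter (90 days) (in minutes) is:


Formula: allowed downtime = period * (100 - SLA) / 100
Period (quarter (90 days)) = 129600 minutes
Unavailability fraction = (100 - 99.999) / 100
Allowed downtime = 129600 * (100 - 99.999) / 100
Allowed downtime = 1.296 minutes

1.296 minutes


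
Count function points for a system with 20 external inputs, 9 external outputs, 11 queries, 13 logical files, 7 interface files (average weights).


UFP = EI*4 + EO*5 + EQ*4 + ILF*10 + EIF*7
UFP = 20*4 + 9*5 + 11*4 + 13*10 + 7*7
UFP = 80 + 45 + 44 + 130 + 49
UFP = 348

348


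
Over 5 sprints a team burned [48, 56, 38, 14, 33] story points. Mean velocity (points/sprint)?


Formula: Avg velocity = Total points / Number of sprints
Points: [48, 56, 38, 14, 33]
Sum = 48 + 56 + 38 + 14 + 33 = 189
Avg velocity = 189 / 5 = 37.8 points/sprint

37.8 points/sprint


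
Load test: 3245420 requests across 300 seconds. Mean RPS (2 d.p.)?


Formula: throughput = requests / seconds
throughput = 3245420 / 300
throughput = 10818.07 requests/second

10818.07 requests/second


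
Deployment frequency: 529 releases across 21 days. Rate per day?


Formula: deployments per day = releases / days
= 529 / 21
= 25.19 deploys/day
(equivalently, 176.33 deploys/week)

25.19 deploys/day


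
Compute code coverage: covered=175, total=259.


Coverage = covered / total * 100
Coverage = 175 / 259 * 100
Coverage = 67.57%

67.57%


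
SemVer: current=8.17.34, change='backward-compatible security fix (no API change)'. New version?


Current: 8.17.34
Change category: 'backward-compatible security fix (no API change)' → patch bump
SemVer rule: patch bump → increment PATCH (MAJOR and MINOR unchanged)
New: 8.17.35

8.17.35


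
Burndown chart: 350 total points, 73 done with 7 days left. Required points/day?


Formula: Required rate = Remaining points / Days left
Remaining = 350 - 73 = 277 points
Required rate = 277 / 7 = 39.57 points/day

39.57 points/day


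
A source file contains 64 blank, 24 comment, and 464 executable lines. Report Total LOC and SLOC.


Total LOC = blank + comment + code
Total LOC = 64 + 24 + 464 = 552
SLOC (source only) = code = 464

Total LOC: 552, SLOC: 464


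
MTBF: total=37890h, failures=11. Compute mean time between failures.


Formula: MTBF = Total operating time / Number of failures
MTBF = 37890 / 11
MTBF = 3444.55 hours

3444.55 hours


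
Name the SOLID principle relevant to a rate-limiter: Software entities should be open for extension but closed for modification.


This describes the Open/Closed Principle (OCP)

Open/Closed Principle (OCP)


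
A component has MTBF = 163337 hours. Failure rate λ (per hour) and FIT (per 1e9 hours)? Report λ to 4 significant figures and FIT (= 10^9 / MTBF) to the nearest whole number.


Formula: λ = 1 / MTBF; FIT = λ × 1e9 = 1e9 / MTBF
λ = 1 / 163337 ≈ 6.122e-06 failures/hour
FIT = 1e9 / 163337 ≈ 6122 failures per 1e9 hours (nearest whole number)

λ = 6.122e-06 /h, FIT = 6122


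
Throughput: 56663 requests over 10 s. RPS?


Formula: throughput = requests / seconds
throughput = 56663 / 10
throughput = 5666.3 requests/second

5666.3 requests/second


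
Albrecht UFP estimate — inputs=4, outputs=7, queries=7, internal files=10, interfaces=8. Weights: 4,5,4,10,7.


UFP = EI*4 + EO*5 + EQ*4 + ILF*10 + EIF*7
UFP = 4*4 + 7*5 + 7*4 + 10*10 + 8*7
UFP = 16 + 35 + 28 + 100 + 56
UFP = 235

235


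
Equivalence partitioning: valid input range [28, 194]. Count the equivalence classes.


Valid range: [28, 194]
Class 1: x < 28 — invalid
Class 2: 28 ≤ x ≤ 194 — valid
Class 3: x > 194 — invalid
Total equivalence classes: 3

3 equivalence classes


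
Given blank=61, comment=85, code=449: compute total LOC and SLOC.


Total LOC = blank + comment + code
Total LOC = 61 + 85 + 449 = 595
SLOC (source only) = code = 449

Total LOC: 595, SLOC: 449


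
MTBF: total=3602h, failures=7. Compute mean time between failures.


Formula: MTBF = Total operating time / Number of failures
MTBF = 3602 / 7
MTBF = 514.57 hours

514.57 hours


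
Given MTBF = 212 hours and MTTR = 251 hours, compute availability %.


Availability = MTBF / (MTBF + MTTR)
Availability = 212 / (212 + 251)
Availability = 212 / 463
Availability = 45.7883%

45.7883%


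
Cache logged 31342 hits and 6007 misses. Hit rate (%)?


Formula: hit rate = hits / (hits + misses) * 100
hit rate = 31342 / (31342 + 6007) * 100
hit rate = 31342 / 37349 * 100
hit rate = 83.92%

83.92%


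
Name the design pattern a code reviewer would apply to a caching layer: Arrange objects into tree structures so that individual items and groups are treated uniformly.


This matches the Composite pattern

Composite


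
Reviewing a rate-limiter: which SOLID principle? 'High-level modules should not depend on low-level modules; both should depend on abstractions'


This describes the Dependency Inversion Principle (DIP)

Dependency Inversion Principle (DIP)


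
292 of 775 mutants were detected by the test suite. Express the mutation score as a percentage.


Mutation score = killed / total * 100
Mutation score = 292 / 775 * 100
Mutation score = 37.68%

37.68%


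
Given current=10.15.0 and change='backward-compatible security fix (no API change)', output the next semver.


Current: 10.15.0
Change category: 'backward-compatible security fix (no API change)' → patch bump
SemVer rule: patch bump → increment PATCH (MAJOR and MINOR unchanged)
New: 10.15.1

10.15.1


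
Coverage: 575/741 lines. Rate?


Coverage = covered / total * 100
Coverage = 575 / 741 * 100
Coverage = 77.6%

77.6%


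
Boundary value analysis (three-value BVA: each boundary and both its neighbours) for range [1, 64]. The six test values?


Range: [1, 64]
Boundaries: just below min, min, min+1, max-1, max, just above max
Values: [0, 1, 2, 63, 64, 65]

[0, 1, 2, 63, 64, 65]


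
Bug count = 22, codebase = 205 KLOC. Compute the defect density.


Defect density = defects / KLOC
Defect density = 22 / 205
Defect density = 0.107 defects/KLOC

0.107 defects/KLOC


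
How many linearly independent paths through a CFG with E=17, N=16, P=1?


Formula: V(G) = E - N + 2P
V(G) = 17 - 16 + 2*1
V(G) = 1 + 2
V(G) = 3

3


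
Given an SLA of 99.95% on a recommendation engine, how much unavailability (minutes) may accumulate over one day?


Formula: allowed downtime = period * (100 - SLA) / 100
Period (day) = 1440 minutes
Unavailability fraction = (100 - 99.95) / 100
Allowed downtime = 1440 * (100 - 99.95) / 100
Allowed downtime = 0.72 minutes

0.72 minutes


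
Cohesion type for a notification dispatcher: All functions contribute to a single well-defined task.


Reasoning: Best: single purpose
Type: Functional cohesion

Functional cohesion


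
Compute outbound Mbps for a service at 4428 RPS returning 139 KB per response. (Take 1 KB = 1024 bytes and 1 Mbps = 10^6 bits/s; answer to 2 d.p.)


Formula: Mbps = payload_bytes * RPS * 8 / 1e6
Payload per request = 139 KB = 139 * 1024 = 142336 bytes
Total bytes/sec = 142336 * 4428 = 630263808
Total bits/sec = 630263808 * 8 = 5042110464
Mbps = 5042110464 / 1e6 = 5042.11

5042.11 Mbps


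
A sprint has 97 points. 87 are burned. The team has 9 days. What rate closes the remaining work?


Formula: Required rate = Remaining points / Days left
Remaining = 97 - 87 = 10 points
Required rate = 10 / 9 = 1.11 points/day

1.11 points/day


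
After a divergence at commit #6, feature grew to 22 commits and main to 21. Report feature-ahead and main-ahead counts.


Common ancestor: commit #6
feature commits after divergence: 22 - 6 = 16
main commits after divergence: 21 - 6 = 15
feature is 16 commits ahead of main
main is 15 commits ahead of feature

feature ahead: 16, main ahead: 15


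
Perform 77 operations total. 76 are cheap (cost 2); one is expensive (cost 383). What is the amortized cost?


Formula: Amortized cost = Total cost / Operations
Total cost = (76 * 2) + (1 * 383)
Total cost = 152 + 383 = 535
Amortized = 535 / 77 = 6.9481

6.9481


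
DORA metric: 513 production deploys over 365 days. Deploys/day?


Formula: deployments per day = releases / days
= 513 / 365
= 1.405 deploys/day
(equivalently, 9.84 deploys/week)

1.405 deploys/day


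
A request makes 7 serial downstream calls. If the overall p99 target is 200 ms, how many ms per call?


Formula: per_stage = total_budget / stages
per_stage = 200 / 7
per_stage = 28.57 ms

28.57 ms


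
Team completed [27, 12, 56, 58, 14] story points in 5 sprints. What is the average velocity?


Formula: Avg velocity = Total points / Number of sprints
Points: [27, 12, 56, 58, 14]
Sum = 27 + 12 + 56 + 58 + 14 = 167
Avg velocity = 167 / 5 = 33.4 points/sprint

33.4 points/sprint


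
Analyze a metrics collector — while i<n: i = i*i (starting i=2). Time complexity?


Reasoning: squaring drives double-exponential growth; iterations ~ log log n
Complexity: O(log log n)

O(log log n)


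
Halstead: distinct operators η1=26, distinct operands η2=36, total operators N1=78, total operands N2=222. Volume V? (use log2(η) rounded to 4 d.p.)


Formula: V = N * log2(η), where N = N1 + N2 and η = η1 + η2
η = 26 + 36 = 62
N = 78 + 222 = 300
log2(62) ≈ 5.9542
V = 300 * 5.9542 = 1786.26

1786.26


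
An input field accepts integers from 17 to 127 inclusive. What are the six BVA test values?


Range: [17, 127]
Boundaries: just below min, min, min+1, max-1, max, just above max
Values: [16, 17, 18, 126, 127, 128]

[16, 17, 18, 126, 127, 128]


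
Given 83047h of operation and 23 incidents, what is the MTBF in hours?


Formula: MTBF = Total operating time / Number of failures
MTBF = 83047 / 23
MTBF = 3610.74 hours

3610.74 hours


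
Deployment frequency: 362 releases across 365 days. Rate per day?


Formula: deployments per day = releases / days
= 362 / 365
= 0.992 deploys/day
(equivalently, 6.94 deploys/week)

0.992 deploys/day


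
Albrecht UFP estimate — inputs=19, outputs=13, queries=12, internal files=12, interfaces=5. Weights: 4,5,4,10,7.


UFP = EI*4 + EO*5 + EQ*4 + ILF*10 + EIF*7
UFP = 19*4 + 13*5 + 12*4 + 12*10 + 5*7
UFP = 76 + 65 + 48 + 120 + 35
UFP = 344

344


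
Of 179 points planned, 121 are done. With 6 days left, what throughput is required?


Formula: Required rate = Remaining points / Days left
Remaining = 179 - 121 = 58 points
Required rate = 58 / 6 = 9.67 points/day

9.67 points/day


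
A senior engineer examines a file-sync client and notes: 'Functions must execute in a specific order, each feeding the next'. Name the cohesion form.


Reasoning: Output of one is input to next
Type: Sequential cohesion

Sequential cohesion


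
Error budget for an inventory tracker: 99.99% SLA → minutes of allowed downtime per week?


Formula: allowed downtime = period * (100 - SLA) / 100
Period (week) = 10080 minutes
Unavailability fraction = (100 - 99.99) / 100
Allowed downtime = 10080 * (100 - 99.99) / 100
Allowed downtime = 1.008 minutes

1.008 minutes


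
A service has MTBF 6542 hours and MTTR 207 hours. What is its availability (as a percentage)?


Availability = MTBF / (MTBF + MTTR)
Availability = 6542 / (6542 + 207)
Availability = 6542 / 6749
Availability = 96.9329%

96.9329%


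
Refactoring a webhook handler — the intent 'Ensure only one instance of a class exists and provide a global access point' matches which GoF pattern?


This matches the Singleton pattern

Singleton


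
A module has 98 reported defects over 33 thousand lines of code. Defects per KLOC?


Defect density = defects / KLOC
Defect density = 98 / 33
Defect density = 2.97 defects/KLOC

2.97 defects/KLOC


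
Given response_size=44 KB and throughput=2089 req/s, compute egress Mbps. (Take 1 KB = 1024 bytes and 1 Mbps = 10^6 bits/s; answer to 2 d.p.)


Formula: Mbps = payload_bytes * RPS * 8 / 1e6
Payload per request = 44 KB = 44 * 1024 = 45056 bytes
Total bytes/sec = 45056 * 2089 = 94121984
Total bits/sec = 94121984 * 8 = 752975872
Mbps = 752975872 / 1e6 = 752.98

752.98 Mbps


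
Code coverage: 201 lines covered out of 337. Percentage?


Coverage = covered / total * 100
Coverage = 201 / 337 * 100
Coverage = 59.64%

59.64%


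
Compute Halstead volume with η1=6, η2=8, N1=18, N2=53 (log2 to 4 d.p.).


Formula: V = N * log2(η), where N = N1 + N2 and η = η1 + η2
η = 6 + 8 = 14
N = 18 + 53 = 71
log2(14) ≈ 3.8074
V = 71 * 3.8074 = 270.33

270.33


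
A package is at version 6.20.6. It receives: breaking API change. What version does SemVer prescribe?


Current: 6.20.6
Change category: 'breaking API change' → major bump
SemVer rule: major bump → increment MAJOR, reset MINOR and PATCH to 0
New: 7.0.0

7.0.0


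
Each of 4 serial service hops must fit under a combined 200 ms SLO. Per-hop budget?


Formula: per_stage = total_budget / stages
per_stage = 200 / 4
per_stage = 50.0 ms

50.0 ms


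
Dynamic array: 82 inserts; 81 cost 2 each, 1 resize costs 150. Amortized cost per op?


Formula: Amortized cost = Total cost / Operations
Total cost = (81 * 2) + (1 * 150)
Total cost = 162 + 150 = 312
Amortized = 312 / 82 = 3.8049

3.8049


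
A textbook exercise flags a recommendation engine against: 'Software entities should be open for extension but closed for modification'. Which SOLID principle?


This describes the Open/Closed Principle (OCP)

Open/Closed Principle (OCP)


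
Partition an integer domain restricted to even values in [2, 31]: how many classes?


Constraint: even integers in [2, 31]
Class 1: x < 2 — out-of-range invalid
Class 2: x in [2,31] but odd — wrong type invalid
Class 3: x in [2,31] and even — valid
Class 4: x > 31 — out-of-range invalid
Total equivalence classes: 4

4 equivalence classes


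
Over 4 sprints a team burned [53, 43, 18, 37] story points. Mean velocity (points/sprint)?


Formula: Avg velocity = Total points / Number of sprints
Points: [53, 43, 18, 37]
Sum = 53 + 43 + 18 + 37 = 151
Avg velocity = 151 / 4 = 37.75 points/sprint

37.75 points/sprint


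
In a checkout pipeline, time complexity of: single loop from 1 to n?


Reasoning: one pass through n items
Complexity: O(n)

O(n)


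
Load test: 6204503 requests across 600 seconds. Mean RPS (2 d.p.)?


Formula: throughput = requests / seconds
throughput = 6204503 / 600
throughput = 10340.84 requests/second

10340.84 requests/second


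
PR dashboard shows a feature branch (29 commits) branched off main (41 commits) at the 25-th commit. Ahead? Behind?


Common ancestor: commit #25
feature commits after divergence: 29 - 25 = 4
main commits after divergence: 41 - 25 = 16
feature is 4 commits ahead of main
main is 16 commits ahead of feature

feature ahead: 4, main ahead: 16


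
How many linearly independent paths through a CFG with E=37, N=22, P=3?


Formula: V(G) = E - N + 2P
V(G) = 37 - 22 + 2*3
V(G) = 15 + 6
V(G) = 21

21


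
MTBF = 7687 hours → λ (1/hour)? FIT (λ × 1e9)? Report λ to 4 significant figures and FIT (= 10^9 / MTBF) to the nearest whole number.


Formula: λ = 1 / MTBF; FIT = λ × 1e9 = 1e9 / MTBF
λ = 1 / 7687 ≈ 1.301e-04 failures/hour
FIT = 1e9 / 7687 ≈ 130090 failures per 1e9 hours (nearest whole number)

λ = 1.301e-04 /h, FIT = 130090


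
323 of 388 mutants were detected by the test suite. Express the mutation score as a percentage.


Mutation score = killed / total * 100
Mutation score = 323 / 388 * 100
Mutation score = 83.25%

83.25%


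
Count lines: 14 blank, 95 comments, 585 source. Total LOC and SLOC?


Total LOC = blank + comment + code
Total LOC = 14 + 95 + 585 = 694
SLOC (source only) = code = 585

Total LOC: 694, SLOC: 585


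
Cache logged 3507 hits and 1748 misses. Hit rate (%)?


Formula: hit rate = hits / (hits + misses) * 100
hit rate = 3507 / (3507 + 1748) * 100
hit rate = 3507 / 5255 * 100
hit rate = 66.74%

66.74%


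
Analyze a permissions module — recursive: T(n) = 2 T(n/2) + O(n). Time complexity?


Reasoning: master theorem case 2 (merge-sort recurrence)
Complexity: O(n log n)

O(n log n)


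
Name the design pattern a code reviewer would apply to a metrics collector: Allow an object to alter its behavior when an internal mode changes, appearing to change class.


This matches the State pattern

State


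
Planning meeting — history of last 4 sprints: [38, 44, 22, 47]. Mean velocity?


Formula: Avg velocity = Total points / Number of sprints
Points: [38, 44, 22, 47]
Sum = 38 + 44 + 22 + 47 = 151
Avg velocity = 151 / 4 = 37.75 points/sprint

37.75 points/sprint


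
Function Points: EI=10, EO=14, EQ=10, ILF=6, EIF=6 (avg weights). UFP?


UFP = EI*4 + EO*5 + EQ*4 + ILF*10 + EIF*7
UFP = 10*4 + 14*5 + 10*4 + 6*10 + 6*7
UFP = 40 + 70 + 40 + 60 + 42
UFP = 252

252


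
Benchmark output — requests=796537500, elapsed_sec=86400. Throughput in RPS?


Formula: throughput = requests / seconds
throughput = 796537500 / 86400
throughput = 9219.18 requests/second

9219.18 requests/second


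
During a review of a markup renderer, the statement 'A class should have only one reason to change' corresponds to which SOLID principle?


This describes the Single Responsibility Principle (SRP)

Single Responsibility Principle (SRP)


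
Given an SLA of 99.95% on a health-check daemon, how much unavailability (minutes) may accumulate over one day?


Formula: allowed downtime = period * (100 - SLA) / 100
Period (day) = 1440 minutes
Unavailability fraction = (100 - 99.95) / 100
Allowed downtime = 1440 * (100 - 99.95) / 100
Allowed downtime = 0.72 minutes

0.72 minutes


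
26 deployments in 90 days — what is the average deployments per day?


Formula: deployments per day = releases / days
= 26 / 90
= 0.289 deploys/day
(equivalently, 2.02 deploys/week)

0.289 deploys/day


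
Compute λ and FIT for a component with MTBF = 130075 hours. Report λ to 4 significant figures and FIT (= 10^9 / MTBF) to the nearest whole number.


Formula: λ = 1 / MTBF; FIT = λ × 1e9 = 1e9 / MTBF
λ = 1 / 130075 ≈ 7.688e-06 failures/hour
FIT = 1e9 / 130075 ≈ 7688 failures per 1e9 hours (nearest whole number)

λ = 7.688e-06 /h, FIT = 7688


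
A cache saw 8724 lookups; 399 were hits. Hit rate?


Formula: hit rate = hits / (hits + misses) * 100
hit rate = 399 / (399 + 8325) * 100
hit rate = 399 / 8724 * 100
hit rate = 4.57%

4.57%


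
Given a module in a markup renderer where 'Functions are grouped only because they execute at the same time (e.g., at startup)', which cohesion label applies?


Reasoning: Related by timing only
Type: Temporal cohesion

Temporal cohesion


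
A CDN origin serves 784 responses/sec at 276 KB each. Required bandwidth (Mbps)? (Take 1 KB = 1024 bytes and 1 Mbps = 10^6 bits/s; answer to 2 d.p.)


Formula: Mbps = payload_bytes * RPS * 8 / 1e6
Payload per request = 276 KB = 276 * 1024 = 282624 bytes
Total bytes/sec = 282624 * 784 = 221577216
Total bits/sec = 221577216 * 8 = 1772617728
Mbps = 1772617728 / 1e6 = 1772.62

1772.62 Mbps


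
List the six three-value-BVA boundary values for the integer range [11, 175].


Range: [11, 175]
Boundaries: just below min, min, min+1, max-1, max, just above max
Values: [10, 11, 12, 174, 175, 176]

[10, 11, 12, 174, 175, 176]


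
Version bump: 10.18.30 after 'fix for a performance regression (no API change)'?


Current: 10.18.30
Change category: 'fix for a performance regression (no API change)' → patch bump
SemVer rule: patch bump → increment PATCH (MAJOR and MINOR unchanged)
New: 10.18.31

10.18.31


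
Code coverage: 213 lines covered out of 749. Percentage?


Coverage = covered / total * 100
Coverage = 213 / 749 * 100
Coverage = 28.44%

28.44%


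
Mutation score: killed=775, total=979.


Mutation score = killed / total * 100
Mutation score = 775 / 979 * 100
Mutation score = 79.16%

79.16%


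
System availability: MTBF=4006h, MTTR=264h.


Availability = MTBF / (MTBF + MTTR)
Availability = 4006 / (4006 + 264)
Availability = 4006 / 4270
Availability = 93.8173%

93.8173%


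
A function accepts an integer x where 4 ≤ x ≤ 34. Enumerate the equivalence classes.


Valid range: [4, 34]
Class 1: x < 4 — invalid
Class 2: 4 ≤ x ≤ 34 — valid
Class 3: x > 34 — invalid
Total equivalence classes: 3

3 equivalence classes


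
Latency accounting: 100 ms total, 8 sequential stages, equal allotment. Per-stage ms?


Formula: per_stage = total_budget / stages
per_stage = 100 / 8
per_stage = 12.5 ms

12.5 ms


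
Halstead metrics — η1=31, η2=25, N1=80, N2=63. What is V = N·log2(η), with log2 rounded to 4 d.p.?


Formula: V = N * log2(η), where N = N1 + N2 and η = η1 + η2
η = 31 + 25 = 56
N = 80 + 63 = 143
log2(56) ≈ 5.8074
V = 143 * 5.8074 = 830.46

830.46


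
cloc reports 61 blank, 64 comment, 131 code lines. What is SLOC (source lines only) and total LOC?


Total LOC = blank + comment + code
Total LOC = 61 + 64 + 131 = 256
SLOC (source only) = code = 131

Total LOC: 256, SLOC: 131


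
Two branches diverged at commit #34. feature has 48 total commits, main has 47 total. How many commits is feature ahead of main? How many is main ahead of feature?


Common ancestor: commit #34
feature commits after divergence: 48 - 34 = 14
main commits after divergence: 47 - 34 = 13
feature is 14 commits ahead of main
main is 13 commits ahead of feature

feature ahead: 14, main ahead: 13


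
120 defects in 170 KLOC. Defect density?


Defect density = defects / KLOC
Defect density = 120 / 170
Defect density = 0.706 defects/KLOC

0.706 defects/KLOC


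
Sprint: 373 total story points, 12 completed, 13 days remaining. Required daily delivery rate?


Formula: Required rate = Remaining points / Days left
Remaining = 373 - 12 = 361 points
Required rate = 361 / 13 = 27.77 points/day

27.77 points/day


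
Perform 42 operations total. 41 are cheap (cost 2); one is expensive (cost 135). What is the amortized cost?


Formula: Amortized cost = Total cost / Operations
Total cost = (41 * 2) + (1 * 135)
Total cost = 82 + 135 = 217
Amortized = 217 / 42 = 5.1667

5.1667


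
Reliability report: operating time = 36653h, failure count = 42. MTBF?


Formula: MTBF = Total operating time / Number of failures
MTBF = 36653 / 42
MTBF = 872.69 hours

872.69 hours


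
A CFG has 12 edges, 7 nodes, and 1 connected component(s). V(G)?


Formula: V(G) = E - N + 2P
V(G) = 12 - 7 + 2*1
V(G) = 5 + 2
V(G) = 7

7


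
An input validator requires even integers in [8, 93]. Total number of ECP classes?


Constraint: even integers in [8, 93]
Class 1: x < 8 — out-of-range invalid
Class 2: x in [8,93] but odd — wrong type invalid
Class 3: x in [8,93] and even — valid
Class 4: x > 93 — out-of-range invalid
Total equivalence classes: 4

4 equivalence classes


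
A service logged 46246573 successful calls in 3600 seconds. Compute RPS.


Formula: throughput = requests / seconds
throughput = 46246573 / 3600
throughput = 12846.27 requests/second

12846.27 requests/second


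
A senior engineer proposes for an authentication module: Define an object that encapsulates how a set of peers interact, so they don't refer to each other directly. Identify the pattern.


This matches the Mediator pattern

Mediator


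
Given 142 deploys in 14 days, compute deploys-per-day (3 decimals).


Formula: deployments per day = releases / days
= 142 / 14
= 10.143 deploys/day
(equivalently, 71.0 deploys/week)

10.143 deploys/day


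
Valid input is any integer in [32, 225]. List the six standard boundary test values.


Range: [32, 225]
Boundaries: just below min, min, min+1, max-1, max, just above max
Values: [31, 32, 33, 224, 225, 226]

[31, 32, 33, 224, 225, 226]


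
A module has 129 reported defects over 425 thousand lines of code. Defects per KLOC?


Defect density = defects / KLOC
Defect density = 129 / 425
Defect density = 0.304 defects/KLOC

0.304 defects/KLOC


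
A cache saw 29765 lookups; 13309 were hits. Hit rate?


Formula: hit rate = hits / (hits + misses) * 100
hit rate = 13309 / (13309 + 16456) * 100
hit rate = 13309 / 29765 * 100
hit rate = 44.71%

44.71%


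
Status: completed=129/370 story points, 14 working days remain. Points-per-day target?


Formula: Required rate = Remaining points / Days left
Remaining = 370 - 129 = 241 points
Required rate = 241 / 14 = 17.21 points/day

17.21 points/day


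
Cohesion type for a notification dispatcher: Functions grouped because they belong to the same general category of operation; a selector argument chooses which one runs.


Reasoning: Grouped by category of activity, not by data or sequence
Type: Logical cohesion

Logical cohesion


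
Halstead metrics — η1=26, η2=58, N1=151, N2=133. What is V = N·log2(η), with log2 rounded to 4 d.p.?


Formula: V = N * log2(η), where N = N1 + N2 and η = η1 + η2
η = 26 + 58 = 84
N = 151 + 133 = 284
log2(84) ≈ 6.3923
V = 284 * 6.3923 = 1815.41

1815.41


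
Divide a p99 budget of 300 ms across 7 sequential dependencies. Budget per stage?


Formula: per_stage = total_budget / stages
per_stage = 300 / 7
per_stage = 42.86 ms

42.86 ms


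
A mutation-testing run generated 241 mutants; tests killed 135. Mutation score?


Mutation score = killed / total * 100
Mutation score = 135 / 241 * 100
Mutation score = 56.02%

56.02%


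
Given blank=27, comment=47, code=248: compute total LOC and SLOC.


Total LOC = blank + comment + code
Total LOC = 27 + 47 + 248 = 322
SLOC (source only) = code = 248

Total LOC: 322, SLOC: 248


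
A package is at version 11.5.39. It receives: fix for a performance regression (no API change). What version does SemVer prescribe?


Current: 11.5.39
Change category: 'fix for a performance regression (no API change)' → patch bump
SemVer rule: patch bump → increment PATCH (MAJOR and MINOR unchanged)
New: 11.5.40

11.5.40


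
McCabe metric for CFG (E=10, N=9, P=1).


Formula: V(G) = E - N + 2P
V(G) = 10 - 9 + 2*1
V(G) = 1 + 2
V(G) = 3

3


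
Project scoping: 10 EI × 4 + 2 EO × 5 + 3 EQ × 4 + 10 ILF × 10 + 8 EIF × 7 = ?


UFP = EI*4 + EO*5 + EQ*4 + ILF*10 + EIF*7
UFP = 10*4 + 2*5 + 3*4 + 10*10 + 8*7
UFP = 40 + 10 + 12 + 100 + 56
UFP = 218

218


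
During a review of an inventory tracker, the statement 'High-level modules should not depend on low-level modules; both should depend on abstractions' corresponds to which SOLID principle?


This describes the Dependency Inversion Principle (DIP)

Dependency Inversion Principle (DIP)


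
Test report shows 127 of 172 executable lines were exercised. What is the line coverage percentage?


Coverage = covered / total * 100
Coverage = 127 / 172 * 100
Coverage = 73.84%

73.84%


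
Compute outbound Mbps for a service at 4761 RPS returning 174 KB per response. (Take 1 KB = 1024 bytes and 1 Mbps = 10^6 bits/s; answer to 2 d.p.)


Formula: Mbps = payload_bytes * RPS * 8 / 1e6
Payload per request = 174 KB = 174 * 1024 = 178176 bytes
Total bytes/sec = 178176 * 4761 = 848295936
Total bits/sec = 848295936 * 8 = 6786367488
Mbps = 6786367488 / 1e6 = 6786.37

6786.37 Mbps


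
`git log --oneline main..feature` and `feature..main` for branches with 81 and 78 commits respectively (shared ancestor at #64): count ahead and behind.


Common ancestor: commit #64
feature commits after divergence: 81 - 64 = 17
main commits after divergence: 78 - 64 = 14
feature is 17 commits ahead of main
main is 14 commits ahead of feature

feature ahead: 17, main ahead: 14


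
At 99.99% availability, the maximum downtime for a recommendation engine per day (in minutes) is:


Formula: allowed downtime = period * (100 - SLA) / 100
Period (day) = 1440 minutes
Unavailability fraction = (100 - 99.99) / 100
Allowed downtime = 1440 * (100 - 99.99) / 100
Allowed downtime = 0.144 minutes

0.144 minutes


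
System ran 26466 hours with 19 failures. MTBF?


Formula: MTBF = Total operating time / Number of failures
MTBF = 26466 / 19
MTBF = 1392.95 hours

1392.95 hours
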